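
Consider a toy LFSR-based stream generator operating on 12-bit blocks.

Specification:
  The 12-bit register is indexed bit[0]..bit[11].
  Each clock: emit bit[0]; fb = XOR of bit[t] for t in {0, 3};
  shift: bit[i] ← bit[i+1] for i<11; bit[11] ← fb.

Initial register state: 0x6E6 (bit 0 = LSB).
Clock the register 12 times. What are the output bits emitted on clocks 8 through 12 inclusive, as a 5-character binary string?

10110

reg_0 = 0x6E6
clock 1: out=0, reg = 0x373
clock 2: out=1, reg = 0x9B9
clock 3: out=1, reg = 0x4DC
clock 4: out=0, reg = 0xA6E
clock 5: out=0, reg = 0xD37
clock 6: out=1, reg = 0xE9B
clock 7: out=1, reg = 0x74D
clock 8: out=1, reg = 0x3A6
clock 9: out=0, reg = 0x1D3
clock 10: out=1, reg = 0x8E9
clock 11: out=1, reg = 0x474
clock 12: out=0, reg = 0x23A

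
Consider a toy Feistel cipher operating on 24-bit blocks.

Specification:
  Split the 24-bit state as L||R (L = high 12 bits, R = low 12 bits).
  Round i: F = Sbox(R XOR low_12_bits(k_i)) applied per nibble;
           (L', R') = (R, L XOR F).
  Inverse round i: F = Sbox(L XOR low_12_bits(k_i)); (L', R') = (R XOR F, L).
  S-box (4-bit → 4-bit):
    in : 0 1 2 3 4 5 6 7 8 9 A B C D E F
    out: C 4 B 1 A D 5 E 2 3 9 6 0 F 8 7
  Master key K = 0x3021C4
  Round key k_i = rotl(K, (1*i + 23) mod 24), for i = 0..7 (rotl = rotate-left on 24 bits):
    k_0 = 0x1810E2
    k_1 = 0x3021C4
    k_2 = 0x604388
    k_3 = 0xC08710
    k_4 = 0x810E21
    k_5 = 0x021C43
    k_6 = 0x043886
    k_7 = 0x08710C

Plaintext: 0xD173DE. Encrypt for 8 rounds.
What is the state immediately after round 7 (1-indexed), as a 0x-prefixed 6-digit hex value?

s_0 = plaintext = 0xD173DE
s_1 = Round(s_0, k_0) = 0x3DEC07
s_2 = Round(s_1, k_1) = 0xC07CDF
s_3 = Round(s_2, k_2) = 0xCDFBD9
s_4 = Round(s_3, k_3) = 0xBD9CDC
s_5 = Round(s_4, k_4) = 0xCDC0A6
s_6 = Round(s_5, k_5) = 0x0A6C51
s_7 = Round(s_6, k_6) = 0xC51A58
s_8 = Round(s_7, k_7) = 0xA58A8B

0xC51A58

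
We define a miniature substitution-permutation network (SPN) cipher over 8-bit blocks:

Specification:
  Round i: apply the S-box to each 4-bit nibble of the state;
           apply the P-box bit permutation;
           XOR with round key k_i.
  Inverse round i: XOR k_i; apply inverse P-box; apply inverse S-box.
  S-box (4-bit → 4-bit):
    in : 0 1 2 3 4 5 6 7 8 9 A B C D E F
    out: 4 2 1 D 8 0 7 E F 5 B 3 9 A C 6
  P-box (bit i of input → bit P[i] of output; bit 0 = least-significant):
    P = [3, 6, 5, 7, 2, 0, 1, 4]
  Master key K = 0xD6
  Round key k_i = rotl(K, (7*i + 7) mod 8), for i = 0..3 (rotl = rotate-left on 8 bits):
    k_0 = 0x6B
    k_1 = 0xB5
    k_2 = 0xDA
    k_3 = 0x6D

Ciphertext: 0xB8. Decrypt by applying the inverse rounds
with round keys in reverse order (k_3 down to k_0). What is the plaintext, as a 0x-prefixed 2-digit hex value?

s_0 = ciphertext = 0xB8
s_1 = InvRound(s_0, k_3) = 0xAD
s_2 = InvRound(s_1, k_2) = 0x8F
s_3 = InvRound(s_2, k_1) = 0xE9
s_4 = InvRound(s_3, k_0) = 0x04

0x04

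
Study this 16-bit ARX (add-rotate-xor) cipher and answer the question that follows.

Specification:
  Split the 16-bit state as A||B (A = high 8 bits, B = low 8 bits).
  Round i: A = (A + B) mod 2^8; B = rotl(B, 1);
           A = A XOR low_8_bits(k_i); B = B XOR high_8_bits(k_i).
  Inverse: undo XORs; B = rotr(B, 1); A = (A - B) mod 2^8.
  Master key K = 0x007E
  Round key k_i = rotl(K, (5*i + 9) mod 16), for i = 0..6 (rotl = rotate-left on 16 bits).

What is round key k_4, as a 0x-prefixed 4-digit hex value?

0xC00F

K = 0x007E
k_0 = rotl(K, (5*0+9) mod 16) = rotl(K, 9) = 0xFC00
k_1 = rotl(K, (5*1+9) mod 16) = rotl(K, 14) = 0x801F
k_2 = rotl(K, (5*2+9) mod 16) = rotl(K, 3) = 0x03F0
k_3 = rotl(K, (5*3+9) mod 16) = rotl(K, 8) = 0x7E00
k_4 = rotl(K, (5*4+9) mod 16) = rotl(K, 13) = 0xC00F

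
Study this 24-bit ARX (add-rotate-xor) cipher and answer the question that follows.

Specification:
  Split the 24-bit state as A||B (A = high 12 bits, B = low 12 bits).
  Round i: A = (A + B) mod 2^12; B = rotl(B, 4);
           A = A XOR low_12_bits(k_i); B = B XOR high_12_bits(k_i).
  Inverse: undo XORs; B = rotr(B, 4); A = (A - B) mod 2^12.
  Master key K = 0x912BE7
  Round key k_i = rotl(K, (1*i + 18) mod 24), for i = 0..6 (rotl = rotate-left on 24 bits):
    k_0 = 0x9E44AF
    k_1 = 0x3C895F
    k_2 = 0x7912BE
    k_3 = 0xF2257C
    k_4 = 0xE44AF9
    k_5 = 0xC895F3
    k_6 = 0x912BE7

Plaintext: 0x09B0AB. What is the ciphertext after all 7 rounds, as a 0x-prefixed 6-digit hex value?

0xE35837

s_0 = plaintext = 0x09B0AB
s_1 = Round(s_0, k_0) = 0x5E9354
s_2 = Round(s_1, k_1) = 0x06268B
s_3 = Round(s_2, k_2) = 0x453F27
s_4 = Round(s_3, k_3) = 0x606D5D
s_5 = Round(s_4, k_4) = 0x99AB99
s_6 = Round(s_5, k_5) = 0x0C0512
s_7 = Round(s_6, k_6) = 0xE35837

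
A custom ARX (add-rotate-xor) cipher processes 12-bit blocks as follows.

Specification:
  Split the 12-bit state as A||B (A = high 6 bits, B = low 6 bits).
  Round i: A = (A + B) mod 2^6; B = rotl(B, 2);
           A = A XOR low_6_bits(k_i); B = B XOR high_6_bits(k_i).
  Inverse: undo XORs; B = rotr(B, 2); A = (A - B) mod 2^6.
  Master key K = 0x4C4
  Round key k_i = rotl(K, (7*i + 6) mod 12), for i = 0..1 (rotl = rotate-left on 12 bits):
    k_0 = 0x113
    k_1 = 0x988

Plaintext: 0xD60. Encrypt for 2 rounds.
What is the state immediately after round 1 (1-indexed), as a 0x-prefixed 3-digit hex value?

s_0 = plaintext = 0xD60
s_1 = Round(s_0, k_0) = 0x186
s_2 = Round(s_1, k_1) = 0x13E

0x186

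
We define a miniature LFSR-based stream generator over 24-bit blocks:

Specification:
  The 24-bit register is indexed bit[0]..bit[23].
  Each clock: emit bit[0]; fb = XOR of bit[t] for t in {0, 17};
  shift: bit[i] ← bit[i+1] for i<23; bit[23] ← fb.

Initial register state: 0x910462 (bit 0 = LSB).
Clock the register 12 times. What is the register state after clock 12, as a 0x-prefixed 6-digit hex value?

0x12A910

reg_0 = 0x910462
clock 1: out=0, reg = 0x488231
clock 2: out=1, reg = 0xA44118
clock 3: out=0, reg = 0x52208C
clock 4: out=0, reg = 0xA91046
clock 5: out=0, reg = 0x548823
clock 6: out=1, reg = 0xAA4411
clock 7: out=1, reg = 0x552208
clock 8: out=0, reg = 0x2A9104
clock 9: out=0, reg = 0x954882
clock 10: out=0, reg = 0x4AA441
clock 11: out=1, reg = 0x255220
clock 12: out=0, reg = 0x12A910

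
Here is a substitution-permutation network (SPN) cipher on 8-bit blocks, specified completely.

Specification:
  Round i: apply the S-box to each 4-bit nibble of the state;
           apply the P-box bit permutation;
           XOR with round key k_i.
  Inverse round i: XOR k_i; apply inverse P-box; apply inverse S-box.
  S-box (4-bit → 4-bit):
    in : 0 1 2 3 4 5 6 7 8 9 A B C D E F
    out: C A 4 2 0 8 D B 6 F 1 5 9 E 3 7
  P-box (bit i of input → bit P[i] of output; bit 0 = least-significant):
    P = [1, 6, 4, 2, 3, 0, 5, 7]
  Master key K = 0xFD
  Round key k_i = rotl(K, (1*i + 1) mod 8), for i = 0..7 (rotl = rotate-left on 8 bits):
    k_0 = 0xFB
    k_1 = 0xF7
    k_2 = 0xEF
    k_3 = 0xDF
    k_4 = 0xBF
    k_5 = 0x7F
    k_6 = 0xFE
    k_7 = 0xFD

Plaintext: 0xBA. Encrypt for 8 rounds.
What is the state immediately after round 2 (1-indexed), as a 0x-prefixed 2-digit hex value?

s_0 = plaintext = 0xBA
s_1 = Round(s_0, k_0) = 0xD1
s_2 = Round(s_1, k_1) = 0x12
s_3 = Round(s_2, k_2) = 0x7E
s_4 = Round(s_3, k_3) = 0x14
s_5 = Round(s_4, k_4) = 0x3E
s_6 = Round(s_5, k_5) = 0x3C
s_7 = Round(s_6, k_6) = 0xF9
s_8 = Round(s_7, k_7) = 0x82

0x12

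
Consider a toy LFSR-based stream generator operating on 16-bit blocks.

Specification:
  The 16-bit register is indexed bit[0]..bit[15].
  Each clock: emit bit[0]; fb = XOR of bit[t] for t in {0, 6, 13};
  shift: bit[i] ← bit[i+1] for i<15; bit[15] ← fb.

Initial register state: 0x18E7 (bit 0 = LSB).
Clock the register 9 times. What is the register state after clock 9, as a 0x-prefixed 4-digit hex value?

reg_0 = 0x18E7
clock 1: out=1, reg = 0x0C73
clock 2: out=1, reg = 0x0639
clock 3: out=1, reg = 0x831C
clock 4: out=0, reg = 0x418E
clock 5: out=0, reg = 0x20C7
clock 6: out=1, reg = 0x9063
clock 7: out=1, reg = 0x4831
clock 8: out=1, reg = 0xA418
clock 9: out=0, reg = 0xD20C

0xD20C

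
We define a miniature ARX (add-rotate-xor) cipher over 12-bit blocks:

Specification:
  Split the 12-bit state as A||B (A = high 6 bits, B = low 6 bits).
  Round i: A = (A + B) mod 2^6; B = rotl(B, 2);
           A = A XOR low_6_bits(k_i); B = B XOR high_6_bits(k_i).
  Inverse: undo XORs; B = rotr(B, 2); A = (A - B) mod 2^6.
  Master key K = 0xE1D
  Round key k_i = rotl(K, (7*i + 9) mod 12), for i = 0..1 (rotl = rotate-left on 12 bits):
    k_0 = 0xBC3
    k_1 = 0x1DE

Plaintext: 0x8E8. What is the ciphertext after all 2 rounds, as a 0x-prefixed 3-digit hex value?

s_0 = plaintext = 0x8E8
s_1 = Round(s_0, k_0) = 0x20D
s_2 = Round(s_1, k_1) = 0x2F3

0x2F3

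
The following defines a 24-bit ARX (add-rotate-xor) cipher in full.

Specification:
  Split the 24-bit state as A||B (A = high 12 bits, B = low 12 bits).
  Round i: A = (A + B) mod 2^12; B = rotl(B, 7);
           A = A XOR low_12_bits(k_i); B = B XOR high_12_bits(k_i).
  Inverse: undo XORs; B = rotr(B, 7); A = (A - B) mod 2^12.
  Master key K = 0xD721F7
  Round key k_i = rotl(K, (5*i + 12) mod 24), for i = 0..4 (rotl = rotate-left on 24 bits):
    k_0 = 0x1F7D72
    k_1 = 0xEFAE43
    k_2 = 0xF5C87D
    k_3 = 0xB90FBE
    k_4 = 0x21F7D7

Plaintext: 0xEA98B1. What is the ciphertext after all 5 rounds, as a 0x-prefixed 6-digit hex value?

0x0841C6

s_0 = plaintext = 0xEA98B1
s_1 = Round(s_0, k_0) = 0xA28932
s_2 = Round(s_1, k_1) = 0xD197B3
s_3 = Round(s_2, k_2) = 0xCB16E1
s_4 = Round(s_3, k_3) = 0xC2CB27
s_5 = Round(s_4, k_4) = 0x0841C6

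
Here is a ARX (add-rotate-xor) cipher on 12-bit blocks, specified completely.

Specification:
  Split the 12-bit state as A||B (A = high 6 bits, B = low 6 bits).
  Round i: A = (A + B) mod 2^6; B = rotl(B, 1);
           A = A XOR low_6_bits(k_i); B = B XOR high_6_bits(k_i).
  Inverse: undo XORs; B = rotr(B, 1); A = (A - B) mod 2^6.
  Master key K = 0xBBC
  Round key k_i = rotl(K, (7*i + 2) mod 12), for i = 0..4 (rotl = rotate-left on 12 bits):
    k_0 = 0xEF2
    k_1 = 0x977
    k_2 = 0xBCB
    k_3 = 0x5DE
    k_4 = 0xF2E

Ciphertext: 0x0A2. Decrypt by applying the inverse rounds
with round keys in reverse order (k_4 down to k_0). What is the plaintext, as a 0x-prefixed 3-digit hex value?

0x238

s_0 = ciphertext = 0x0A2
s_1 = InvRound(s_0, k_4) = 0x74F
s_2 = InvRound(s_1, k_3) = 0xDCC
s_3 = InvRound(s_2, k_2) = 0x2F1
s_4 = InvRound(s_3, k_1) = 0xC8A
s_5 = InvRound(s_4, k_0) = 0x238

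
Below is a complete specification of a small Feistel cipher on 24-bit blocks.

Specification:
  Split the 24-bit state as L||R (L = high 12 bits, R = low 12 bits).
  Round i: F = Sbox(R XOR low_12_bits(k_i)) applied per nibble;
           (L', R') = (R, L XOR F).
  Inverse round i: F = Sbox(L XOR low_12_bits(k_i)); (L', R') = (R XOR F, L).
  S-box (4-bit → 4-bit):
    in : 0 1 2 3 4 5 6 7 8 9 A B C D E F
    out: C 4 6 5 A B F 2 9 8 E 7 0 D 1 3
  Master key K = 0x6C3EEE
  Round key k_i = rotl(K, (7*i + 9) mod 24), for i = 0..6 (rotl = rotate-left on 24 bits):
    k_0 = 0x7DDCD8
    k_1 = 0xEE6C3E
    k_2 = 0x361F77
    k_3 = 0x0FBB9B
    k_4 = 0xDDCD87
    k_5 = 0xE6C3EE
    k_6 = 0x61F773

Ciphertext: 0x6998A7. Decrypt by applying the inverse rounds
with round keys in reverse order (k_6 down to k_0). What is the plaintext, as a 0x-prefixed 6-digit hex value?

0xA8A5F5

s_0 = ciphertext = 0x6998A7
s_1 = InvRound(s_0, k_6) = 0xCB9699
s_2 = InvRound(s_1, k_5) = 0x52BCB9
s_3 = InvRound(s_2, k_4) = 0x55952B
s_4 = InvRound(s_3, k_3) = 0x42D559
s_5 = InvRound(s_4, k_2) = 0x2E742D
s_6 = InvRound(s_5, k_1) = 0x5F52E7
s_7 = InvRound(s_6, k_0) = 0xA8A5F5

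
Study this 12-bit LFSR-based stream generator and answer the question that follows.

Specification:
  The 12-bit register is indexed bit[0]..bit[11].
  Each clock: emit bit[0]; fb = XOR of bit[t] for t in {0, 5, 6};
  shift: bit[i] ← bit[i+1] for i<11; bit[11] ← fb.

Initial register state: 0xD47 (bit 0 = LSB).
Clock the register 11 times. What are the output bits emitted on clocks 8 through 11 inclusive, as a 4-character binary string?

reg_0 = 0xD47
clock 1: out=1, reg = 0x6A3
clock 2: out=1, reg = 0x351
clock 3: out=1, reg = 0x1A8
clock 4: out=0, reg = 0x8D4
clock 5: out=0, reg = 0xC6A
clock 6: out=0, reg = 0x635
clock 7: out=1, reg = 0x31A
clock 8: out=0, reg = 0x18D
clock 9: out=1, reg = 0x8C6
clock 10: out=0, reg = 0xC63
clock 11: out=1, reg = 0xE31

0101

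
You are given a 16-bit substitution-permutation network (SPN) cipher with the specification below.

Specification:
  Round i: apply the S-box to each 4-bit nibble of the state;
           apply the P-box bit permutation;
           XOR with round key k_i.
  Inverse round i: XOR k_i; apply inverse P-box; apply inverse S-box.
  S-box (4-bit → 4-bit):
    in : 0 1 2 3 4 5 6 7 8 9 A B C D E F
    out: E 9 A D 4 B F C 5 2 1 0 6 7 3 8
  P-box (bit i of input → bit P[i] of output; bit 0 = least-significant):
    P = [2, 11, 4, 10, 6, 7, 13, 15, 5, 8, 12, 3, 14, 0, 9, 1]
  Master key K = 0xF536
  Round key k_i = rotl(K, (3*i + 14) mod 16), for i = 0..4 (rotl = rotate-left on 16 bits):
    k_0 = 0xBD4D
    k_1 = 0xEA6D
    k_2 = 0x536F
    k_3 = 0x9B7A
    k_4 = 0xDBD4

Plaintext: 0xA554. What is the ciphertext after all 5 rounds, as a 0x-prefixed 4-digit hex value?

s_0 = plaintext = 0xA554
s_1 = Round(s_0, k_0) = 0x7CB5
s_2 = Round(s_1, k_1) = 0xF56B
s_3 = Round(s_2, k_2) = 0xF285
s_4 = Round(s_3, k_3) = 0xB634
s_5 = Round(s_4, k_4) = 0x6AAC

0x6AAC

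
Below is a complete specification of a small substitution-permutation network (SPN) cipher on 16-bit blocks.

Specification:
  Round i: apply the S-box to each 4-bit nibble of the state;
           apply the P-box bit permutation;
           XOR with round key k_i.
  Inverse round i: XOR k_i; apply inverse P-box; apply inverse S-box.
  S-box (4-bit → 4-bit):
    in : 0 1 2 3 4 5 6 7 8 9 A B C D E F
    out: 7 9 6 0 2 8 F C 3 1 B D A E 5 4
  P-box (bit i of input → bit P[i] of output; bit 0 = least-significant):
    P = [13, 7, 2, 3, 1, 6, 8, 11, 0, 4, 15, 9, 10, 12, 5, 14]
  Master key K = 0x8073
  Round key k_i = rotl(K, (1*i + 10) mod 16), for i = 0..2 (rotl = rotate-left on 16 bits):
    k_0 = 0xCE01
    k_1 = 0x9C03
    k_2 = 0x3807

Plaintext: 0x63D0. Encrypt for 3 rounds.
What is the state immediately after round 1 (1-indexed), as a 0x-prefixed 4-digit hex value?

s_0 = plaintext = 0x63D0
s_1 = Round(s_0, k_0) = 0xB3E5
s_2 = Round(s_1, k_1) = 0xD929
s_3 = Round(s_2, k_2) = 0x4966

0xB3E5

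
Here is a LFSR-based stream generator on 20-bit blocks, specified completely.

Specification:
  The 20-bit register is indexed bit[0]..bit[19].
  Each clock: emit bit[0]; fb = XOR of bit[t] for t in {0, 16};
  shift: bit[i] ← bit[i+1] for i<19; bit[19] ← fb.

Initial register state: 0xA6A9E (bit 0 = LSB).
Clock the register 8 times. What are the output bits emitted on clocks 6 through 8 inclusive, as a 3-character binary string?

001

reg_0 = 0xA6A9E
clock 1: out=0, reg = 0x5354F
clock 2: out=1, reg = 0x29AA7
clock 3: out=1, reg = 0x94D53
clock 4: out=1, reg = 0x4A6A9
clock 5: out=1, reg = 0xA5354
clock 6: out=0, reg = 0x529AA
clock 7: out=0, reg = 0xA94D5
clock 8: out=1, reg = 0xD4A6A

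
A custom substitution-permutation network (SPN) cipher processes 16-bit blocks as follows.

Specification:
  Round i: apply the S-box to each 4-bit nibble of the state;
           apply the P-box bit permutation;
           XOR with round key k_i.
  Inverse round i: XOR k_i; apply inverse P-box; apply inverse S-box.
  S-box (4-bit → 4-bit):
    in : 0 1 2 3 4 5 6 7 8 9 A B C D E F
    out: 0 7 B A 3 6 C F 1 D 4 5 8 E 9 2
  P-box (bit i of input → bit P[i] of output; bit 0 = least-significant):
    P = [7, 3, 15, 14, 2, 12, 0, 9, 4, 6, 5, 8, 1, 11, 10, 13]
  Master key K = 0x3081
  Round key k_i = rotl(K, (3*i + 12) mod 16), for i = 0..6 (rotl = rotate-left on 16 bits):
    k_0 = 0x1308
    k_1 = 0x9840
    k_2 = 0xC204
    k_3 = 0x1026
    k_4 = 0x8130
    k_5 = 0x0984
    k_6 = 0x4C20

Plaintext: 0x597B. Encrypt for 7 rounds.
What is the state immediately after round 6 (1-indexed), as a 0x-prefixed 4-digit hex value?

0xFFA0

s_0 = plaintext = 0x597B
s_1 = Round(s_0, k_0) = 0x8CBD
s_2 = Round(s_1, k_1) = 0x594F
s_3 = Round(s_2, k_2) = 0xDF38
s_4 = Round(s_3, k_3) = 0x2EE6
s_5 = Round(s_4, k_4) = 0x6A26
s_6 = Round(s_5, k_5) = 0xFFA0
s_7 = Round(s_6, k_6) = 0x4461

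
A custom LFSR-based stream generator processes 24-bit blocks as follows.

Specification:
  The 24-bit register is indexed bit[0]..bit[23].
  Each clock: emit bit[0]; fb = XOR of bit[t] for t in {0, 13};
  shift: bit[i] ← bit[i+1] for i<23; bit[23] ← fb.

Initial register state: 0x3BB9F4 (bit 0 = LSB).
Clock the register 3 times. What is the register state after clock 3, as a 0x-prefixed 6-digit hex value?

reg_0 = 0x3BB9F4
clock 1: out=0, reg = 0x9DDCFA
clock 2: out=0, reg = 0x4EEE7D
clock 3: out=1, reg = 0x27773E

0x27773E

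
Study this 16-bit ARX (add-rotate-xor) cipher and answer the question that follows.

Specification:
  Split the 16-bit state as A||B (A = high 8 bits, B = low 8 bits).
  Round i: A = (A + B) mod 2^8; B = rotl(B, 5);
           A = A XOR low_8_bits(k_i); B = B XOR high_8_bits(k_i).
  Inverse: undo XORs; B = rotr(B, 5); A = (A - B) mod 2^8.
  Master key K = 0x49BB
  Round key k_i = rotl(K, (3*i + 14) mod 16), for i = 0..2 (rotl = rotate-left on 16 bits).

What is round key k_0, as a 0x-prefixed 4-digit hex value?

K = 0x49BB
k_0 = rotl(K, (3*0+14) mod 16) = rotl(K, 14) = 0xD26E

0xD26E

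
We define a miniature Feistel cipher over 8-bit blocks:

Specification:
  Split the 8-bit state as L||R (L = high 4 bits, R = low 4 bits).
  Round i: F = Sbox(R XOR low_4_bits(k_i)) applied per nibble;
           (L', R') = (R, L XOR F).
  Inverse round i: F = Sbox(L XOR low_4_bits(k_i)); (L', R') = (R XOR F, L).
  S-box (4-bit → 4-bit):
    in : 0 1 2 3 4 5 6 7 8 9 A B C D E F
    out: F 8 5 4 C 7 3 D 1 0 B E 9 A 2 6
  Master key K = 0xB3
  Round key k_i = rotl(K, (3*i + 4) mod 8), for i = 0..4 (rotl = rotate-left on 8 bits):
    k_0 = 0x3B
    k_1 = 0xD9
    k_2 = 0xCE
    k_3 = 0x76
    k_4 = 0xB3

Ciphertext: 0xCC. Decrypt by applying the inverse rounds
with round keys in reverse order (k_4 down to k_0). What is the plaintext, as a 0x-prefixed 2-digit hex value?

s_0 = ciphertext = 0xCC
s_1 = InvRound(s_0, k_4) = 0xAC
s_2 = InvRound(s_1, k_3) = 0x5A
s_3 = InvRound(s_2, k_2) = 0x45
s_4 = InvRound(s_3, k_1) = 0xF4
s_5 = InvRound(s_4, k_0) = 0x8F

0x8F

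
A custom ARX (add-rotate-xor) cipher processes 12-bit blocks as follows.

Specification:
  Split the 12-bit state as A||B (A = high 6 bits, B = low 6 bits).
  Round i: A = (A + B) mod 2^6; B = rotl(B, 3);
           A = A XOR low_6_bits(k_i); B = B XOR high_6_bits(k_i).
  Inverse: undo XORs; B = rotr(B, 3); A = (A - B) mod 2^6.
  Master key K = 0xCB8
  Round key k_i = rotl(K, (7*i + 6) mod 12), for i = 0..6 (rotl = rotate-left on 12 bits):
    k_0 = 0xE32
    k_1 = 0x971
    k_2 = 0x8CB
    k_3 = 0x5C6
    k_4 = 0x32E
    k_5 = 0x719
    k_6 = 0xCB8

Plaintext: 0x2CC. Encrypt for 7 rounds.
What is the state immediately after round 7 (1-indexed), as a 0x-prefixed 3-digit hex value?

s_0 = plaintext = 0x2CC
s_1 = Round(s_0, k_0) = 0x959
s_2 = Round(s_1, k_1) = 0x3EE
s_3 = Round(s_2, k_2) = 0xD96
s_4 = Round(s_3, k_3) = 0x2A5
s_5 = Round(s_4, k_4) = 0x060
s_6 = Round(s_5, k_5) = 0xE18
s_7 = Round(s_6, k_6) = 0xA31

0xA31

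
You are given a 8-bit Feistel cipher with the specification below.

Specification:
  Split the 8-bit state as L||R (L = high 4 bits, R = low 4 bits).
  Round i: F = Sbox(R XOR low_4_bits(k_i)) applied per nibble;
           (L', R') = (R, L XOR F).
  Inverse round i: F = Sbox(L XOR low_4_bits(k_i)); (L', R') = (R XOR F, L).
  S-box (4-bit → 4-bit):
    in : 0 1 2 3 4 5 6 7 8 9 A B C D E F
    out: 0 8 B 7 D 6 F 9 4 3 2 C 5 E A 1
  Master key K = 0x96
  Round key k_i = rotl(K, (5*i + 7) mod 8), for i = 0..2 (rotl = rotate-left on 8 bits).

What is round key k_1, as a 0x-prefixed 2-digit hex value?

K = 0x96
k_0 = rotl(K, (5*0+7) mod 8) = rotl(K, 7) = 0x4B
k_1 = rotl(K, (5*1+7) mod 8) = rotl(K, 4) = 0x69

0x69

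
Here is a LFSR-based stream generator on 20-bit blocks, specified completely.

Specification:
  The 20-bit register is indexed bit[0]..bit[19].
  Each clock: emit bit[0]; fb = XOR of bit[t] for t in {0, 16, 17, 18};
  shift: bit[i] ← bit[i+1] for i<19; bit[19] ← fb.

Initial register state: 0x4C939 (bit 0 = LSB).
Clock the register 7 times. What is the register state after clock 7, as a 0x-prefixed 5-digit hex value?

0x6C992

reg_0 = 0x4C939
clock 1: out=1, reg = 0x2649C
clock 2: out=0, reg = 0x9324E
clock 3: out=0, reg = 0xC9927
clock 4: out=1, reg = 0x64C93
clock 5: out=1, reg = 0xB2649
clock 6: out=1, reg = 0xD9324
clock 7: out=0, reg = 0x6C992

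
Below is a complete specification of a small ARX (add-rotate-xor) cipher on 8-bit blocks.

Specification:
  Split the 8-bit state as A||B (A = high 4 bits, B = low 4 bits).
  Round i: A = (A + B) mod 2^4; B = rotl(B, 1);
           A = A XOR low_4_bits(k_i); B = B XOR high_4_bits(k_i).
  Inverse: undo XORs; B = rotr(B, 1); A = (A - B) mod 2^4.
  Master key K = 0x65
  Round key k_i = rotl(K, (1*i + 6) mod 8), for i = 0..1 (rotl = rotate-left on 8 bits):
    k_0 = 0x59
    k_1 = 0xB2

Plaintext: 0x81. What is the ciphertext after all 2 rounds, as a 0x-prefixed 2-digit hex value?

s_0 = plaintext = 0x81
s_1 = Round(s_0, k_0) = 0x07
s_2 = Round(s_1, k_1) = 0x55

0x55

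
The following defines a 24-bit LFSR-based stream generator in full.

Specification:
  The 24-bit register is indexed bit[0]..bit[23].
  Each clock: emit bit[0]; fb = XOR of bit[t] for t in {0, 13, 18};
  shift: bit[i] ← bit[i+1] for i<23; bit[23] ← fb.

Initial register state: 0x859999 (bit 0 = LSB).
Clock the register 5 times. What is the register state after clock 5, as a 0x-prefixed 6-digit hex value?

0xA42CCC

reg_0 = 0x859999
clock 1: out=1, reg = 0x42CCCC
clock 2: out=0, reg = 0x216666
clock 3: out=0, reg = 0x90B333
clock 4: out=1, reg = 0x485999
clock 5: out=1, reg = 0xA42CCC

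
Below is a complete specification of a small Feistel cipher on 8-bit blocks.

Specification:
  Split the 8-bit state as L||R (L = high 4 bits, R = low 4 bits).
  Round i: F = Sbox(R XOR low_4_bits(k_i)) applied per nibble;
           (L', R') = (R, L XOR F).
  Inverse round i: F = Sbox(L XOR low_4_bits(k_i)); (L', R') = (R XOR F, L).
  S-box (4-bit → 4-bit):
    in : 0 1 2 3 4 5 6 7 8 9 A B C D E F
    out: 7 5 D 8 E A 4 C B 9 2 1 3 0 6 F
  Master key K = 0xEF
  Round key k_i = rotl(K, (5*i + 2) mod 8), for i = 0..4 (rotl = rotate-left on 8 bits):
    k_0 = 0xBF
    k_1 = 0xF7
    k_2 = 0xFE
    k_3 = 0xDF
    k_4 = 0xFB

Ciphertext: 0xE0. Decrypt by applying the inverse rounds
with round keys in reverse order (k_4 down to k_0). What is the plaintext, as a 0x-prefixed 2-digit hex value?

s_0 = ciphertext = 0xE0
s_1 = InvRound(s_0, k_4) = 0xAE
s_2 = InvRound(s_1, k_3) = 0x4A
s_3 = InvRound(s_2, k_2) = 0x84
s_4 = InvRound(s_3, k_1) = 0xB8
s_5 = InvRound(s_4, k_0) = 0x6B

0x6B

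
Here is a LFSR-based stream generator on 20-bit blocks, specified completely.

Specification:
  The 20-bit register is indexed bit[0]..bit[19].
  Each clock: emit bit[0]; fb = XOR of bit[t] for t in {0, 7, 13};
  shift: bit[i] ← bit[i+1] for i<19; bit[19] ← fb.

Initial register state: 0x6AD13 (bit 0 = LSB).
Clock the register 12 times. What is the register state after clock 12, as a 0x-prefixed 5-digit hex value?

0xE7C6A

reg_0 = 0x6AD13
clock 1: out=1, reg = 0x35689
clock 2: out=1, reg = 0x1AB44
clock 3: out=0, reg = 0x8D5A2
clock 4: out=0, reg = 0xC6AD1
clock 5: out=1, reg = 0xE3568
clock 6: out=0, reg = 0xF1AB4
clock 7: out=0, reg = 0xF8D5A
clock 8: out=0, reg = 0x7C6AD
clock 9: out=1, reg = 0x3E356
clock 10: out=0, reg = 0x9F1AB
clock 11: out=1, reg = 0xCF8D5
clock 12: out=1, reg = 0xE7C6A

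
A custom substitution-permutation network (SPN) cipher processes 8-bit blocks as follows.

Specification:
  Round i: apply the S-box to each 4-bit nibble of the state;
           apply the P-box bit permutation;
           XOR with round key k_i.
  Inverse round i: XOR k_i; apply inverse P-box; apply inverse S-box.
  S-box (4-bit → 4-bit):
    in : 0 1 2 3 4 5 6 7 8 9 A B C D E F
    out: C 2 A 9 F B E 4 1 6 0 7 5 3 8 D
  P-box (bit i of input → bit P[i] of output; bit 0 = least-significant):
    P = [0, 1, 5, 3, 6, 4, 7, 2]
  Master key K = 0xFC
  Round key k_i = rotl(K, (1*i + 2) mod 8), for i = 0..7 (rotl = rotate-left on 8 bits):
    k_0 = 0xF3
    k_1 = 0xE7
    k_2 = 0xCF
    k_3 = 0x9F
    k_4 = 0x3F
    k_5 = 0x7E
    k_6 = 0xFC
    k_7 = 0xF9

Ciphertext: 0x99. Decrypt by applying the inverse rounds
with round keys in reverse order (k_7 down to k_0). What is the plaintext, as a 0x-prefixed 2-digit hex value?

s_0 = ciphertext = 0x99
s_1 = InvRound(s_0, k_7) = 0x87
s_2 = InvRound(s_1, k_6) = 0xD4
s_3 = InvRound(s_2, k_5) = 0x76
s_4 = InvRound(s_3, k_4) = 0x83
s_5 = InvRound(s_4, k_3) = 0x2E
s_6 = InvRound(s_5, k_2) = 0xCC
s_7 = InvRound(s_6, k_1) = 0xA4
s_8 = InvRound(s_7, k_0) = 0x5D

0x5D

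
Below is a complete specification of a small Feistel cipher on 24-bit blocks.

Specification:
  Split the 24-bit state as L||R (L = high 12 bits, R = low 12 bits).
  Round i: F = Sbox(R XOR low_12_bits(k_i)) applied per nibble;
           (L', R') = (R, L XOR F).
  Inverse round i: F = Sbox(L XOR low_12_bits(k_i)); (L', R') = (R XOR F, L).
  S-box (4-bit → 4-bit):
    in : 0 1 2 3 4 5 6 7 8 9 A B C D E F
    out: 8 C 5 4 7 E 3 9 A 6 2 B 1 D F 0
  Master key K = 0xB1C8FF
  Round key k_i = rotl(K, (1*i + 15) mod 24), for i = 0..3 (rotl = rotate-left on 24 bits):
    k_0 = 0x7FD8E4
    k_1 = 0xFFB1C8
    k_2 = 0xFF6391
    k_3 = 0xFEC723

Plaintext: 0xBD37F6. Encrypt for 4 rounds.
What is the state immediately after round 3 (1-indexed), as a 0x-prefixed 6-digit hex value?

s_0 = plaintext = 0xBD37F6
s_1 = Round(s_0, k_0) = 0x7F6B16
s_2 = Round(s_1, k_1) = 0xB16529
s_3 = Round(s_2, k_2) = 0x5298AC
s_4 = Round(s_3, k_3) = 0x8AC589

0x5298AC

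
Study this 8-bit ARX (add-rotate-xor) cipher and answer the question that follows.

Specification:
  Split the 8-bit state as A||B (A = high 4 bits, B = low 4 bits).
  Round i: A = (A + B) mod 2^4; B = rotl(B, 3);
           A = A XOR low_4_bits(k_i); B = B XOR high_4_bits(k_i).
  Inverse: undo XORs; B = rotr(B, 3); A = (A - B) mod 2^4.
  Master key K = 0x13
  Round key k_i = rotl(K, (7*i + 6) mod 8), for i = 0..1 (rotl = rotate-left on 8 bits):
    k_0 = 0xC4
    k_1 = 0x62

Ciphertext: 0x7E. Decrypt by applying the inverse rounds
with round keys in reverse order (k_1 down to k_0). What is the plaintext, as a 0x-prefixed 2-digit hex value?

s_0 = ciphertext = 0x7E
s_1 = InvRound(s_0, k_1) = 0x41
s_2 = InvRound(s_1, k_0) = 0x5B

0x5B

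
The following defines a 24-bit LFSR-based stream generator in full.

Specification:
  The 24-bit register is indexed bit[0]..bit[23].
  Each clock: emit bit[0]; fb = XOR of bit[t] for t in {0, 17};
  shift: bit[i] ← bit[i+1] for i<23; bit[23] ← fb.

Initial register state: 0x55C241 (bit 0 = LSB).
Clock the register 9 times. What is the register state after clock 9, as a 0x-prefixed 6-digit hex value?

0xF5AAE1

reg_0 = 0x55C241
clock 1: out=1, reg = 0xAAE120
clock 2: out=0, reg = 0xD57090
clock 3: out=0, reg = 0x6AB848
clock 4: out=0, reg = 0xB55C24
clock 5: out=0, reg = 0x5AAE12
clock 6: out=0, reg = 0xAD5709
clock 7: out=1, reg = 0xD6AB84
clock 8: out=0, reg = 0xEB55C2
clock 9: out=0, reg = 0xF5AAE1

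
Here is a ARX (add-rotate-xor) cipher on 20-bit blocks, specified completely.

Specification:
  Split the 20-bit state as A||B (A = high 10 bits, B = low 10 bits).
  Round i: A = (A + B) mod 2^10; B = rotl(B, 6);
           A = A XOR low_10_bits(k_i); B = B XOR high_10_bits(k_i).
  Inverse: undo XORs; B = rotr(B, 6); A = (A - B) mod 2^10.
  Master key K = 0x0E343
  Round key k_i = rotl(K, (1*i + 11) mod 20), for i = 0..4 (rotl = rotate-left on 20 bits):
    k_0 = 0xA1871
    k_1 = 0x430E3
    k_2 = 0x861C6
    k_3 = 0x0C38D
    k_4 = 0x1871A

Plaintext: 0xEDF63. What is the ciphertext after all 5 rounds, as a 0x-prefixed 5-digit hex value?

s_0 = plaintext = 0xEDF63
s_1 = Round(s_0, k_0) = 0xDAE70
s_2 = Round(s_1, k_1) = 0x4E12B
s_3 = Round(s_2, k_2) = 0xE94CA
s_4 = Round(s_3, k_3) = 0xF8ABC
s_5 = Round(s_4, k_4) = 0x6134A

0x6134A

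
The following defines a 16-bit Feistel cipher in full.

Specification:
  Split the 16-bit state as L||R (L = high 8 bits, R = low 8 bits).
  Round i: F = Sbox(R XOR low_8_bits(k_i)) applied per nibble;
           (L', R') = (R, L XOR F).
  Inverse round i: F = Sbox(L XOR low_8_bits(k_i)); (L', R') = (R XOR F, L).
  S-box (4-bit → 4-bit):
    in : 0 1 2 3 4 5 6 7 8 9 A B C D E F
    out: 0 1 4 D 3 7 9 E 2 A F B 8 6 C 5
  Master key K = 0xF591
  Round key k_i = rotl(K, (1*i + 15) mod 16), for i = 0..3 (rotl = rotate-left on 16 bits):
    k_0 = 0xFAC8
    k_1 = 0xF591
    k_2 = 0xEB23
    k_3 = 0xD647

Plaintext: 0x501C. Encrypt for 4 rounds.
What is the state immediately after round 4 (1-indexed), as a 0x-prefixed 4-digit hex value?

s_0 = plaintext = 0x501C
s_1 = Round(s_0, k_0) = 0x1C33
s_2 = Round(s_1, k_1) = 0x33E8
s_3 = Round(s_2, k_2) = 0xE8B8
s_4 = Round(s_3, k_3) = 0xB8BD

0xB8BD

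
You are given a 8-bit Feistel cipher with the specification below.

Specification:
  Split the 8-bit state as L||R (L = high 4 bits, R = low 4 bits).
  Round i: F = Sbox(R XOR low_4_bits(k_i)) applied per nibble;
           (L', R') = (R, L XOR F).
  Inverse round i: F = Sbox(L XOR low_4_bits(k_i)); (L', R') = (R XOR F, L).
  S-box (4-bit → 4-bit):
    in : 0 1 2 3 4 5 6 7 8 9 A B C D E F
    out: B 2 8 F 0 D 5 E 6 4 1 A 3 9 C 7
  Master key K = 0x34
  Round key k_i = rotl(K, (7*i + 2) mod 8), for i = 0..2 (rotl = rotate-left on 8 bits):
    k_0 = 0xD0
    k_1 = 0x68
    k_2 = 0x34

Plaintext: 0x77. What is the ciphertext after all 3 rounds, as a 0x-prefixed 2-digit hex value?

0x5B

s_0 = plaintext = 0x77
s_1 = Round(s_0, k_0) = 0x79
s_2 = Round(s_1, k_1) = 0x95
s_3 = Round(s_2, k_2) = 0x5B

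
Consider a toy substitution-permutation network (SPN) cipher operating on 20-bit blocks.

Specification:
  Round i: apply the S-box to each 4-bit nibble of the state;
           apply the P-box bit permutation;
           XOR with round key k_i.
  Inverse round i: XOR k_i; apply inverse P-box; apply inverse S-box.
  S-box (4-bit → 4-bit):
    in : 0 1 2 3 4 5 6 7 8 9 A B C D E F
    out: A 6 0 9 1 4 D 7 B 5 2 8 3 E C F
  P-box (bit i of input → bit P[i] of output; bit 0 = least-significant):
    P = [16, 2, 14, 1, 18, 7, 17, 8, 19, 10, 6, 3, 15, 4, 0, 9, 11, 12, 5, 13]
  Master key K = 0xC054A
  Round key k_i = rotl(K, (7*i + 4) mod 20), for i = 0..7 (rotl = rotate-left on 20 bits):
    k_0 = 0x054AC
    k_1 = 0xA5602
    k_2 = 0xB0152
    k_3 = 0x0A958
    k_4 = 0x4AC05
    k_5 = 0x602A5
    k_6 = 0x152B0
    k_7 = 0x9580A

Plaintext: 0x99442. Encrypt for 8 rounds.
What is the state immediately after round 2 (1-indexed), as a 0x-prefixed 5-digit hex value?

s_0 = plaintext = 0x99442
s_1 = Round(s_0, k_0) = 0xCDC8D
s_2 = Round(s_1, k_1) = 0x60995
s_3 = Round(s_2, k_2) = 0x56B22
s_4 = Round(s_3, k_3) = 0x02B71
s_5 = Round(s_4, k_4) = 0x2DC89
s_6 = Round(s_5, k_5) = 0xB4534
s_7 = Round(s_6, k_6) = 0x4F3F0
s_8 = Round(s_7, k_7) = 0x7D395

0x60995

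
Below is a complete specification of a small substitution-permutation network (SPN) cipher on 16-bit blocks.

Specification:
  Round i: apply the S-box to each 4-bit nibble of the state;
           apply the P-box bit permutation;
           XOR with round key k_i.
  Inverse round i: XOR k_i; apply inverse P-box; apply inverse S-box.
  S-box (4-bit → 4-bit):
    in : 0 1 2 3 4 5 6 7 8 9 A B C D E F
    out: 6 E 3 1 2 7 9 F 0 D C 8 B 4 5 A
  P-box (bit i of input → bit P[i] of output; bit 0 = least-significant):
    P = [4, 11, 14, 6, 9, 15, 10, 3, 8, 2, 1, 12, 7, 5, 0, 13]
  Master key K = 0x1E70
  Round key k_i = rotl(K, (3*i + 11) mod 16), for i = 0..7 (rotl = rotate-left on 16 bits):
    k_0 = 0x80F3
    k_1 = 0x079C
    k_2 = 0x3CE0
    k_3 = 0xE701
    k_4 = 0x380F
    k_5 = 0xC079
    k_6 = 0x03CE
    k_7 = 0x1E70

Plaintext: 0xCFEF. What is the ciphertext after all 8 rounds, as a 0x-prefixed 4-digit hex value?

s_0 = plaintext = 0xCFEF
s_1 = Round(s_0, k_0) = 0xBE17
s_2 = Round(s_1, k_1) = 0xEAC6
s_3 = Round(s_2, k_2) = 0xAE3B
s_4 = Round(s_3, k_3) = 0xC442
s_5 = Round(s_4, k_4) = 0x90BB
s_6 = Round(s_5, k_5) = 0xE0B6
s_7 = Round(s_6, k_6) = 0x0311
s_8 = Round(s_7, k_7) = 0xD319

0xD319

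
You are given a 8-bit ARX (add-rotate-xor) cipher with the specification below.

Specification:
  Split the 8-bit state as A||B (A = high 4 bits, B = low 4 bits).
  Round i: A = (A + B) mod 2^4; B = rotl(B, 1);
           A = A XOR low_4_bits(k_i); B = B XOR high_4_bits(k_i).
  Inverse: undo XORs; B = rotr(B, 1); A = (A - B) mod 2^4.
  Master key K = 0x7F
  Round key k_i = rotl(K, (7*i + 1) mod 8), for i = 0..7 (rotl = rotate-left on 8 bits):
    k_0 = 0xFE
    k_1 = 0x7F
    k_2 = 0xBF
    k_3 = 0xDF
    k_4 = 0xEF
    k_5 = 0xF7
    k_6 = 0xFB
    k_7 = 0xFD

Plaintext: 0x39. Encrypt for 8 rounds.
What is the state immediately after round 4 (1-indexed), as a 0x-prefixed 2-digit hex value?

s_0 = plaintext = 0x39
s_1 = Round(s_0, k_0) = 0x2C
s_2 = Round(s_1, k_1) = 0x1E
s_3 = Round(s_2, k_2) = 0x06
s_4 = Round(s_3, k_3) = 0x91
s_5 = Round(s_4, k_4) = 0x5C
s_6 = Round(s_5, k_5) = 0x66
s_7 = Round(s_6, k_6) = 0x73
s_8 = Round(s_7, k_7) = 0x79

0x91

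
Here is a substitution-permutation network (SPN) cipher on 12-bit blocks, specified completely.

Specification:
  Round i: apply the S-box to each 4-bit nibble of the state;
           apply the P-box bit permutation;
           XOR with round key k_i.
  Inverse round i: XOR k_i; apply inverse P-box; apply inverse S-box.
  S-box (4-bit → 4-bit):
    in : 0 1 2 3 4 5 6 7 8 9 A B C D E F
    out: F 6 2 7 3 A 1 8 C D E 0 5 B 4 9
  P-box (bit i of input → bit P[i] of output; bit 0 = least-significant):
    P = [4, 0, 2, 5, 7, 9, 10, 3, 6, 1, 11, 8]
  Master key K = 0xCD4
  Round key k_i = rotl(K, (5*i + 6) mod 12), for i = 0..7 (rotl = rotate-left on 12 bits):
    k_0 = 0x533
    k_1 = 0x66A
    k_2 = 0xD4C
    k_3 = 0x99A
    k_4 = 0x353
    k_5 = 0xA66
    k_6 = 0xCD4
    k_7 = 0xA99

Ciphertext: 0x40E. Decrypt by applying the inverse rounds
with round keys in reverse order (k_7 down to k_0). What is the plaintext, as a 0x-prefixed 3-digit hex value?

s_0 = ciphertext = 0x40E
s_1 = InvRound(s_0, k_7) = 0x133
s_2 = InvRound(s_1, k_6) = 0x0CA
s_3 = InvRound(s_2, k_5) = 0xED8
s_4 = InvRound(s_3, k_4) = 0xA92
s_5 = InvRound(s_4, k_3) = 0x75B
s_6 = InvRound(s_5, k_2) = 0x123
s_7 = InvRound(s_6, k_1) = 0xFA2
s_8 = InvRound(s_7, k_0) = 0xE44

0xE44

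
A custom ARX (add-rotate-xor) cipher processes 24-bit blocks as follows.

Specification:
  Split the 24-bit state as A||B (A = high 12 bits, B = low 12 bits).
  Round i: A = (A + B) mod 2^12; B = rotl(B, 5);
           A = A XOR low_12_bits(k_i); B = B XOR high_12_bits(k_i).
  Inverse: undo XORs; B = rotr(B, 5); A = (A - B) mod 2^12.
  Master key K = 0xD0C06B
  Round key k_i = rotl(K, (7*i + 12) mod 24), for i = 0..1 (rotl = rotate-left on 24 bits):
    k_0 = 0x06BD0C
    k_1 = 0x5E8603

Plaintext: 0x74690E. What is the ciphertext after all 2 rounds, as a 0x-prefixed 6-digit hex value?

0x9122CB

s_0 = plaintext = 0x74690E
s_1 = Round(s_0, k_0) = 0xD581B9
s_2 = Round(s_1, k_1) = 0x9122CB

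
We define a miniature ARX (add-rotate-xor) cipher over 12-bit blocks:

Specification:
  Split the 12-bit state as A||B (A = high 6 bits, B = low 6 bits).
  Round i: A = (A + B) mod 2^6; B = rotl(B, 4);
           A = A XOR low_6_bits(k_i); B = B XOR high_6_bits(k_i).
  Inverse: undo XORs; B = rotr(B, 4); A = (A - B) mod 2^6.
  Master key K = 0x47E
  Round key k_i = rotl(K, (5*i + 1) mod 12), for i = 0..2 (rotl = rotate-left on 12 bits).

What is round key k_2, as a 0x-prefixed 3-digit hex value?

0x23F

K = 0x47E
k_0 = rotl(K, (5*0+1) mod 12) = rotl(K, 1) = 0x8FC
k_1 = rotl(K, (5*1+1) mod 12) = rotl(K, 6) = 0xF91
k_2 = rotl(K, (5*2+1) mod 12) = rotl(K, 11) = 0x23F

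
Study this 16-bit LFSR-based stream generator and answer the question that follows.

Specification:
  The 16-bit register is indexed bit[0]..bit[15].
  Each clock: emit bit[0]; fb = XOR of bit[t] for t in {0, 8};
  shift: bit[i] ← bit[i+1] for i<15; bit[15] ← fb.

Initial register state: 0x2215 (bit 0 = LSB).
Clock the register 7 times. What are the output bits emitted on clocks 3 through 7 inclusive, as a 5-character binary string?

10100

reg_0 = 0x2215
clock 1: out=1, reg = 0x910A
clock 2: out=0, reg = 0xC885
clock 3: out=1, reg = 0xE442
clock 4: out=0, reg = 0x7221
clock 5: out=1, reg = 0xB910
clock 6: out=0, reg = 0xDC88
clock 7: out=0, reg = 0x6E44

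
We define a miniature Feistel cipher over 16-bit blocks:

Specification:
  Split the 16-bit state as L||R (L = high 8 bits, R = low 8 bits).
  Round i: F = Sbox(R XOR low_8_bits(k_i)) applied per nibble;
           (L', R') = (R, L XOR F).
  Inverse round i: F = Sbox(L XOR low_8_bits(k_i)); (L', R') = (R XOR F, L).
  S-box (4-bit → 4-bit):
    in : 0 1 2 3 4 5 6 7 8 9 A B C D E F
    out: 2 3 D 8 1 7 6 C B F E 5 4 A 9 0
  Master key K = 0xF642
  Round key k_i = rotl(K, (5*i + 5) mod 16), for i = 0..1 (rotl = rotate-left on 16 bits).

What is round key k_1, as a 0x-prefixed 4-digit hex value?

K = 0xF642
k_0 = rotl(K, (5*0+5) mod 16) = rotl(K, 5) = 0xC85E
k_1 = rotl(K, (5*1+5) mod 16) = rotl(K, 10) = 0x0BD9

0x0BD9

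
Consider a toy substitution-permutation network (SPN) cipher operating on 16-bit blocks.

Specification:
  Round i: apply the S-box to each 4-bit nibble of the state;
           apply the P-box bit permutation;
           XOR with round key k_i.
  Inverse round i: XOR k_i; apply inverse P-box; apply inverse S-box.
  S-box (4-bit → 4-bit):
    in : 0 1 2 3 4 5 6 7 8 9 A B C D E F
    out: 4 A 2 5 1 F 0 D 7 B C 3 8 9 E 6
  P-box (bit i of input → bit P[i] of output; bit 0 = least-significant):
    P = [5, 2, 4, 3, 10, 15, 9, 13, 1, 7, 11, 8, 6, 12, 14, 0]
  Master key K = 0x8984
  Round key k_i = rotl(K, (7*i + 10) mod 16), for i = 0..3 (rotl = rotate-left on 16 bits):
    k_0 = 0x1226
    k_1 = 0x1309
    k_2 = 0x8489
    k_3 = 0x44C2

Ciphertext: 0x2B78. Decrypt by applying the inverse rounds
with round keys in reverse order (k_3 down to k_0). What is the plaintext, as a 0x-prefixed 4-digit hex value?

s_0 = ciphertext = 0x2B78
s_1 = InvRound(s_0, k_3) = 0x0577
s_2 = InvRound(s_1, k_2) = 0x4925
s_3 = InvRound(s_2, k_1) = 0xF009
s_4 = InvRound(s_3, k_0) = 0xA4E9

0xA4E9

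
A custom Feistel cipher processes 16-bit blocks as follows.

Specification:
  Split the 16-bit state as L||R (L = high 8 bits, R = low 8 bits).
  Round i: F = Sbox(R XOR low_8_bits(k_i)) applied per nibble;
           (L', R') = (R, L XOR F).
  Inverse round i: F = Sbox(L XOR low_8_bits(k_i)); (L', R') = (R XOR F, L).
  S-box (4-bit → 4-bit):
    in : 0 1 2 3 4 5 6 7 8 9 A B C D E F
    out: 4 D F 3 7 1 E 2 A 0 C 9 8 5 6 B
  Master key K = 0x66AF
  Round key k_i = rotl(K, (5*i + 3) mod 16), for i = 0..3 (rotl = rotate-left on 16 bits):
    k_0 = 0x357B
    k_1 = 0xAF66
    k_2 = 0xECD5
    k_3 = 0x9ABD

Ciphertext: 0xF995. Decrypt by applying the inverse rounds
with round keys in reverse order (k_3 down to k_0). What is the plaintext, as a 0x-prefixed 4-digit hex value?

0xD327

s_0 = ciphertext = 0xF995
s_1 = InvRound(s_0, k_3) = 0xE2F9
s_2 = InvRound(s_1, k_2) = 0xCBE2
s_3 = InvRound(s_2, k_1) = 0x27CB
s_4 = InvRound(s_3, k_0) = 0xD327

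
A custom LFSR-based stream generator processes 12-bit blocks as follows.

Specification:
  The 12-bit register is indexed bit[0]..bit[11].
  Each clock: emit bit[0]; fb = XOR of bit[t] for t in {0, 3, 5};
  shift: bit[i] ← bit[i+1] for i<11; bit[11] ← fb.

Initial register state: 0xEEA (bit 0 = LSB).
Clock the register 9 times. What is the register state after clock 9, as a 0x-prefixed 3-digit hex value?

0xA07

reg_0 = 0xEEA
clock 1: out=0, reg = 0x775
clock 2: out=1, reg = 0x3BA
clock 3: out=0, reg = 0x1DD
clock 4: out=1, reg = 0x0EE
clock 5: out=0, reg = 0x077
clock 6: out=1, reg = 0x03B
clock 7: out=1, reg = 0x81D
clock 8: out=1, reg = 0x40E
clock 9: out=0, reg = 0xA07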